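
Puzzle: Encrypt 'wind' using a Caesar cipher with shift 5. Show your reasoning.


Shift each letter by 5: w -> b, i -> n, n -> s, d -> i. Result: 'bnsi'.

bnsi


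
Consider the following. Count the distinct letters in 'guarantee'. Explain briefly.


Unique letters in 'guarantee': {a, e, g, n, r, t, u} = 7 distinct letters.

7


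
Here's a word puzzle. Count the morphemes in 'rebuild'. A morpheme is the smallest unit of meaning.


Decomposition: re- (prefix) + build (root) = 2 morpheme(s)

2 morphemes


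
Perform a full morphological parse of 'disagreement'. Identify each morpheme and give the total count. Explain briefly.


Step 1: Identify prefix: 'dis' (meaning: not/apart)
Step 2: Identify root: 'agree'
Step 3: Identify suffix(es): 'ment'
Decomposition: dis- (prefix: not/apart) + agree (root) + -ment (suffix: action/result)
Total morphemes: 3

3 morphemes (dis- (prefix: not/apart) + agree (root) + -ment (suffix: action/result))


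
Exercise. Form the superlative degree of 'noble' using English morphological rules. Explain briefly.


Apply superlative formation (ends in e: add -st): 'noble' -> 'noblest'.

noblest


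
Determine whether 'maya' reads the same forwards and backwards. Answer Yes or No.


Forward: 'maya'
Reversed: 'ayam'
They differ.

No


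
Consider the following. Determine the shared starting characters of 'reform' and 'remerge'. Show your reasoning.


Compare from the start: 2 characters match: 're'. Mismatch at position 3: 'f' vs 'm'.

re


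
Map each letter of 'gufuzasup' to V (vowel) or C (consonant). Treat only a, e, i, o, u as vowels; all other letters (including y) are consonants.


Letter mapping: g = C, u = V, f = C, u = V, z = C, a = V, s = C, u = V, p = C.

CVCVCVCVC


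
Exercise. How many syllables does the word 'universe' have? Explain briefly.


Break 'universe' into syllables: u-ni-verse -> u | ni | verse = 3 syllables

3 syllables


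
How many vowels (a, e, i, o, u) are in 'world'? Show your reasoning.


Vowels in 'world': o = 1 vowels.

1


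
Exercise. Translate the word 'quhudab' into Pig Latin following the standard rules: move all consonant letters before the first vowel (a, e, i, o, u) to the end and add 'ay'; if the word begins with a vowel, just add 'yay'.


'quhudab': move consonant cluster 'q' to end and add 'ay': 'uhudabqay'.

uhudabqay


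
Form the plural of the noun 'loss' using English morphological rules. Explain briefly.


Apply rule: Add -es (sibilant/fricative ending). 'loss' becomes 'losses'.

losses


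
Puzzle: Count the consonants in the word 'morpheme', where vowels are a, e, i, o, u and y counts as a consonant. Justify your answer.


Consonants in 'morpheme': m, r, p, h, m = 5 consonants.

5


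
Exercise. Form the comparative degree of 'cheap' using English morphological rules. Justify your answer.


Apply comparative formation (add -er): 'cheap' -> 'cheaper'.

cheaper


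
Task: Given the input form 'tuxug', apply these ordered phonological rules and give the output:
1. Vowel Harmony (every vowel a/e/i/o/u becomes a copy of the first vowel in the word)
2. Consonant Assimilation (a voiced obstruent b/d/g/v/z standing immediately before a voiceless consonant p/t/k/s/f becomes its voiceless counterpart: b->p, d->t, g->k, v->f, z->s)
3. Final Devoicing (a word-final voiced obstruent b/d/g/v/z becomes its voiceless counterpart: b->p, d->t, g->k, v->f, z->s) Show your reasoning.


Starting form: 'tuxug'
Rule 1: Vowel Harmony: all vowels already match. No change.
Rule 2: Consonant Assimilation: no voiced obstruent (b/d/g/v/z) stands immediately before a voiceless consonant (p/t/k/s/f). No change.
Rule 3: Final Devoicing: word-final voiced obstruent 'g' becomes voiceless 'k'. 'tuxug' -> 'tuxuk'
Final form: 'tuxuk'

tuxuk


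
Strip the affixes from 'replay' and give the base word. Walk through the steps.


Remove prefix 're' from 'replay' to get root 'play'.

play


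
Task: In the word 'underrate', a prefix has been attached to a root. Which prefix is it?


The word 'underrate' = 'under' (prefix) + 'rate' (root). The prefix is 'under'.

under


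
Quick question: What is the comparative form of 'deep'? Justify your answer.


Apply comparative formation (add -er): 'deep' -> 'deeper'.

deeper


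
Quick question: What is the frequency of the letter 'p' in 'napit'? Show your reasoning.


Letter 'p' in 'napit': found at position(s) 3 = 1 occurrence(s).

1


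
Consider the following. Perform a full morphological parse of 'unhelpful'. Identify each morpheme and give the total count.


Step 1: Identify prefix: 'un' (meaning: not/reverse)
Step 2: Identify root: 'help'
Step 3: Identify suffix(es): 'ful'
Decomposition: un- (prefix: not/reverse) + help (root) + -ful (suffix: full of)
Total morphemes: 3

3 morphemes (un- (prefix: not/reverse) + help (root) + -ful (suffix: full of))


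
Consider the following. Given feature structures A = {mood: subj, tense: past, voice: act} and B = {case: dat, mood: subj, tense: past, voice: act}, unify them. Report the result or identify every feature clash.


Compare features:
case: A=_ vs B=dat -> unified: dat
mood: A=subj vs B=subj -> unified: subj
tense: A=past vs B=past -> unified: past
voice: A=act vs B=act -> unified: act
No clashes found.

Unified: {case: dat, mood: subj, tense: past, voice: act}


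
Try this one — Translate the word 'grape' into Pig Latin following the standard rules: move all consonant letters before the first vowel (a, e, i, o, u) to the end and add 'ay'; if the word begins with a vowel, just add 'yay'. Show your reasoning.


'grape': move consonant cluster 'gr' to end and add 'ay': 'apegray'.

apegray


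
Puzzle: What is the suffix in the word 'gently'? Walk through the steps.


The word 'gently' = 'gentle' (root) + '-ly' (suffix). The suffix is '-ly'.

ly


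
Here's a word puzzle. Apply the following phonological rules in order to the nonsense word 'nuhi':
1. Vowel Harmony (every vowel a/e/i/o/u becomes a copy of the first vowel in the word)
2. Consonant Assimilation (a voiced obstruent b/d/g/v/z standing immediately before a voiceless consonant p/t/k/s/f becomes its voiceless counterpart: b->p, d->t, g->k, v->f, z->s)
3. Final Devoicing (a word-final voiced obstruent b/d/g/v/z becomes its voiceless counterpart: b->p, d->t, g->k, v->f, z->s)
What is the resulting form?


Starting form: 'nuhi'
Rule 1: Vowel Harmony: all vowels become 'u' (matching first vowel). 'nuhi' -> 'nuhu'
Rule 2: Consonant Assimilation: no voiced obstruent (b/d/g/v/z) stands immediately before a voiceless consonant (p/t/k/s/f). No change.
Rule 3: Final Devoicing: the word ends in the vowel 'u', not a consonant. No change.
Final form: 'nuhu'

nuhu


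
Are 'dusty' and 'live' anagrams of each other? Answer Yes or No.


Sorted letters of 'dusty': 'dstuy'
Sorted letters of 'live': 'eilv'
They do not match.

No


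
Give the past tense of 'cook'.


Apply rule: Add -ed. 'cook' becomes 'cooked'.

cooked


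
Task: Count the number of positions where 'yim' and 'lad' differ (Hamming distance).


Alignment:
Position 1: 'y' vs 'l' = DIFFER
Position 2: 'i' vs 'a' = DIFFER
Position 3: 'm' vs 'd' = DIFFER
Total differences: 3

3


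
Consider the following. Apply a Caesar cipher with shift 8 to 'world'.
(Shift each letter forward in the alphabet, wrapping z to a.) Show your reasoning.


Shift each letter by 8: w -> e, o -> w, r -> z, l -> t, d -> l. Result: 'ewztl'.

ewztl


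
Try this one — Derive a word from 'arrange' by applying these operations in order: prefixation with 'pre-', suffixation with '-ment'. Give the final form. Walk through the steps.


Step 1: Add prefix 'pre-' to 'arrange' = 'prearrange'
Step 2: Add suffix '-ment' to 'prearrange' = 'prearrangement'

prearrangement


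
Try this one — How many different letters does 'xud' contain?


Unique letters in 'xud': {d, u, x} = 3 distinct letters.

3


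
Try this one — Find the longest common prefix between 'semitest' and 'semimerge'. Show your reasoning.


Compare from the start: 4 characters match: 'semi'. Mismatch at position 5: 't' vs 'm'.

semi


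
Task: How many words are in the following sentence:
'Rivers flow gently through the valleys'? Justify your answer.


Split into words: Rivers | flow | gently | through | the | valleys = 6 words.

6


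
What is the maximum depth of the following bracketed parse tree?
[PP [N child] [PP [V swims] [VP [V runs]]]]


Count bracket nesting levels:
'[' at pos 0: depth = 1
'[' at pos 4: depth = 2
'[' at pos 14: depth = 2
'[' at pos 18: depth = 3
'[' at pos 28: depth = 3
'[' at pos 32: depth = 4
Maximum depth reached: 4

4


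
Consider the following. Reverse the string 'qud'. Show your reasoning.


Reverse 'qud' character by character: 'duq'.

duq


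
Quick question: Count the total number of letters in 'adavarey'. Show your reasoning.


Spell out 'adavarey' and number each letter: a(1), d(2), a(3), v(4), a(5), r(6), e(7), y(8). Total: 8 letters.

8


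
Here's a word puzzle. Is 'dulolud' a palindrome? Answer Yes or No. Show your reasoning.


Forward: 'dulolud'
Reversed: 'dulolud'
They are identical.

Yes


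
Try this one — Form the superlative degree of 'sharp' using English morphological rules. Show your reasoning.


Apply superlative formation (add -est): 'sharp' -> 'sharpest'.

sharpest


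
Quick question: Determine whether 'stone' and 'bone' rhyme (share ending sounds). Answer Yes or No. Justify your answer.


Rime (stressed vowel + following sounds) of 'stone': -one = /oʊn/
Rime of 'bone': -one = /oʊn/
/oʊn/ and /oʊn/ are the same ending sound, so the words rhyme.

Yes


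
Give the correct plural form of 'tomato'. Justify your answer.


Apply rule: Add -es (consonant + o). 'tomato' becomes 'tomatoes'.

tomatoes


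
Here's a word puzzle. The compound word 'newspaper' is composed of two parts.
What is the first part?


Split 'newspaper' into 'news' + 'paper'. The first part is 'news'.

news


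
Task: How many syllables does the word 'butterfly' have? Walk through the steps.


Break 'butterfly' into syllables: but-ter-fly -> but | ter | fly = 3 syllables

3 syllables


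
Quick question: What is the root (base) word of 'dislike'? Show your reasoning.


Remove prefix 'dis' from 'dislike' to get root 'like'.

like


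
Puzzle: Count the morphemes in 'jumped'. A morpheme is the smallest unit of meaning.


Decomposition: jump (root) + -ed (suffix) = 2 morpheme(s)

2 morphemes


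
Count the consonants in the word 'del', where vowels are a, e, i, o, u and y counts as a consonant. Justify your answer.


Consonants in 'del': d, l = 2 consonants.

2


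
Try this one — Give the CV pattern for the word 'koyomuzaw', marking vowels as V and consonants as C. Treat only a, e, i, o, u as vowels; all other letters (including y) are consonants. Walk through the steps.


Letter mapping: k = C, o = V, y = C, o = V, m = C, u = V, z = C, a = V, w = C.

CVCVCVCVC


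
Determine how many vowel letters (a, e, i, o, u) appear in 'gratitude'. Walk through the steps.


Vowels in 'gratitude': a, i, u, e = 4 vowels.

4


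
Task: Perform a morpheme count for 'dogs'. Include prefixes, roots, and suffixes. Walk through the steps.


Decomposition: dog (root) + -s (plural) = 2 morpheme(s)

2 morphemes


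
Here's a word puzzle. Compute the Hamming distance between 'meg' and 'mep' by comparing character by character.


Alignment:
Position 1: 'm' vs 'm' = match
Position 2: 'e' vs 'e' = match
Position 3: 'g' vs 'p' = DIFFER
Total differences: 1

1


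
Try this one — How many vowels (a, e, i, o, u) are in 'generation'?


Vowels in 'generation': e, e, a, i, o = 5 vowels.

5


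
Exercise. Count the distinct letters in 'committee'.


Unique letters in 'committee': {c, e, i, m, o, t} = 6 distinct letters.

6


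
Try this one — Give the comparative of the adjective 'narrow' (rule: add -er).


Apply comparative formation (add -er): 'narrow' -> 'narrower'.

narrower


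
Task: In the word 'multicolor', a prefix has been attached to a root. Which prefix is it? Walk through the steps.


The word 'multicolor' = 'multi' (prefix) + 'color' (root). The prefix is 'multi'.

multi


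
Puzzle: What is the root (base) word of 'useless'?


Remove suffix '-less' from 'useless' to get root 'use'.

use


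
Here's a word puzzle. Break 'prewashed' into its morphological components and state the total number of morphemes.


Step 1: Identify prefix: 'pre' (meaning: before)
Step 2: Identify root: 'wash'
Step 3: Identify suffix(es): 'ed'
Decomposition: pre- (prefix: before) + wash (root) + -ed (suffix: past)
Total morphemes: 3

3 morphemes (pre- (prefix: before) + wash (root) + -ed (suffix: past))


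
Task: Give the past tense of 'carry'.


Apply rule: Change -y to -ied. 'carry' becomes 'carried'.

carried


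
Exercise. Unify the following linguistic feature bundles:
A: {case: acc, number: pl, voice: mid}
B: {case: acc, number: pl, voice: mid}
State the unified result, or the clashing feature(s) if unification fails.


Compare features:
case: A=acc vs B=acc -> unified: acc
number: A=pl vs B=pl -> unified: pl
voice: A=mid vs B=mid -> unified: mid
No clashes found.

Unified: {case: acc, number: pl, voice: mid}


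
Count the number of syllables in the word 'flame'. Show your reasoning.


Break 'flame' into syllables: flame -> flame = 1 syllable

1 syllable


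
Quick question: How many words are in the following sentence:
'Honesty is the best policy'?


Split into words: Honesty | is | the | best | policy = 5 words.

5


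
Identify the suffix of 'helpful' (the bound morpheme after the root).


The word 'helpful' = 'help' (root) + '-ful' (suffix). The suffix is '-ful'.

ful


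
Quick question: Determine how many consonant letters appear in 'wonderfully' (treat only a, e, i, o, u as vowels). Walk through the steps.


Consonants in 'wonderfully': w, n, d, r, f, l, l, y = 8 consonants.

8


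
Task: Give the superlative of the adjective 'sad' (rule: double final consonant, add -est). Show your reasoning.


Apply superlative formation (double final consonant, add -est): 'sad' -> 'saddest'.

saddest


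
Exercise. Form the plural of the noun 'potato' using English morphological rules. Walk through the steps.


Apply rule: Add -es (consonant + o). 'potato' becomes 'potatoes'.

potatoes


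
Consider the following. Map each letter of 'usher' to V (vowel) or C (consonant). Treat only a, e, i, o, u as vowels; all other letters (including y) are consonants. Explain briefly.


Letter mapping: u = V, s = C, h = C, e = V, r = C.

VCCVC


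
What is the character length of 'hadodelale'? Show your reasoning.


Spell out 'hadodelale' and number each letter: h(1), a(2), d(3), o(4), d(5), e(6), l(7), a(8), l(9), e(10). Total: 10 letters.

10


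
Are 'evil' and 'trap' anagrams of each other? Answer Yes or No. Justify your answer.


Sorted letters of 'evil': 'eilv'
Sorted letters of 'trap': 'aprt'
They do not match.

No


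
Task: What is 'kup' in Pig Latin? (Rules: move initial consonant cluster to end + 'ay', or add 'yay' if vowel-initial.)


'kup': move consonant cluster 'k' to end and add 'ay': 'upkay'.

upkay


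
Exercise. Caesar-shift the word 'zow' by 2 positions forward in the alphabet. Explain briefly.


Shift each letter by 2: z -> b, o -> q, w -> y. Result: 'bqy'.

bqy


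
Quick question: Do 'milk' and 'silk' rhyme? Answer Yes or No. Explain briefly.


Rime (stressed vowel + following sounds) of 'milk': -ilk = /ɪlk/
Rime of 'silk': -ilk = /ɪlk/
/ɪlk/ and /ɪlk/ are the same ending sound, so the words rhyme.

Yes


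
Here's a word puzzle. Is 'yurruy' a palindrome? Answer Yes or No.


Forward: 'yurruy'
Reversed: 'yurruy'
They are identical.

Yes


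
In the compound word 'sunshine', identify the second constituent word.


Split 'sunshine' into 'sun' + 'shine'. The second part is 'shine'.

shine


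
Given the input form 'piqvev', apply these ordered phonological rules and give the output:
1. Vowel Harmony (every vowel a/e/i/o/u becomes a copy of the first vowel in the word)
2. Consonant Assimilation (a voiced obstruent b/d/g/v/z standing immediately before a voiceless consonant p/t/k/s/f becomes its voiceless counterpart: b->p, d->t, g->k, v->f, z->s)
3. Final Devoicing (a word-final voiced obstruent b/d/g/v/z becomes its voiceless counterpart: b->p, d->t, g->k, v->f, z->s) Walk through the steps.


Starting form: 'piqvev'
Rule 1: Vowel Harmony: all vowels become 'i' (matching first vowel). 'piqvev' -> 'piqviv'
Rule 2: Consonant Assimilation: no voiced obstruent (b/d/g/v/z) stands immediately before a voiceless consonant (p/t/k/s/f). No change.
Rule 3: Final Devoicing: word-final voiced obstruent 'v' becomes voiceless 'f'. 'piqviv' -> 'piqvif'
Final form: 'piqvif'

piqvif


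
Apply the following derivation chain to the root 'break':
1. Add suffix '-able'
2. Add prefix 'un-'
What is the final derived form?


Step 1: Add suffix '-able' to 'break' = 'breakable'
Step 2: Add prefix 'un-' to 'breakable' = 'unbreakable'

unbreakable


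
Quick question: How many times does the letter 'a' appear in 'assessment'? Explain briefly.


Letter 'a' in 'assessment': found at position(s) 1 = 1 occurrence(s).

1


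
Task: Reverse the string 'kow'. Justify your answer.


Reverse 'kow' character by character: 'wok'.

wok


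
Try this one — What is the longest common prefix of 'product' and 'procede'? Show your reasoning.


Compare from the start: 3 characters match: 'pro'. Mismatch at position 4: 'd' vs 'c'.

pro


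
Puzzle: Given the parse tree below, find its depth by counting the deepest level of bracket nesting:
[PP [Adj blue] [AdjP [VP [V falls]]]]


Count bracket nesting levels:
'[' at pos 0: depth = 1
'[' at pos 4: depth = 2
'[' at pos 15: depth = 2
'[' at pos 21: depth = 3
'[' at pos 25: depth = 4
Maximum depth reached: 4

4


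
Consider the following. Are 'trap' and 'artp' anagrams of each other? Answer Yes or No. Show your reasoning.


Sorted letters of 'trap': 'aprt'
Sorted letters of 'artp': 'aprt'
They match.

Yes


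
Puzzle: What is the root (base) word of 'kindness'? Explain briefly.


Remove suffix '-ness' from 'kindness' to get root 'kind'.

kind


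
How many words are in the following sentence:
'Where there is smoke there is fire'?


Split into words: Where | there | is | smoke | there | is | fire = 7 words.

7


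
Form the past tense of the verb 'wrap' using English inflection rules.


Apply rule: Double final consonant and add -ed. 'wrap' becomes 'wrapped'.

wrapped


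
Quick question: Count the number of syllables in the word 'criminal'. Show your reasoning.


Break 'criminal' into syllables: crim-i-nal -> crim | i | nal = 3 syllables

3 syllables


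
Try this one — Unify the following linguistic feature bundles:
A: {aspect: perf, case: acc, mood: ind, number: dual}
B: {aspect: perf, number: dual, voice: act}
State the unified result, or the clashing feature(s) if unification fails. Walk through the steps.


Compare features:
aspect: A=perf vs B=perf -> unified: perf
case: A=acc vs B=_ -> unified: acc
mood: A=ind vs B=_ -> unified: ind
number: A=dual vs B=dual -> unified: dual
voice: A=_ vs B=act -> unified: act
No clashes found.

Unified: {aspect: perf, case: acc, mood: ind, number: dual, voice: act}


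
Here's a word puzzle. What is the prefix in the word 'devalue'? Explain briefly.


The word 'devalue' = 'de' (prefix) + 'value' (root). The prefix is 'de'.

de


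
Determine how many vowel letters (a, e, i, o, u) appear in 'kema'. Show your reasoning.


Vowels in 'kema': e, a = 2 vowels.

2


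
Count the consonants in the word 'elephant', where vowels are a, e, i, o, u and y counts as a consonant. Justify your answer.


Consonants in 'elephant': l, p, h, n, t = 5 consonants.

5


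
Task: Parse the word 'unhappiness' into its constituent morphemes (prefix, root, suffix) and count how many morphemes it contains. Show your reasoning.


Step 1: Identify prefix: 'un' (meaning: not/reverse)
Step 2: Identify root: 'happy'
Step 3: Identify suffix(es): 'ness'
Decomposition: un- (prefix: not/reverse) + happy (root) + -ness (suffix: state of)
Total morphemes: 3

3 morphemes (un- (prefix: not/reverse) + happy (root) + -ness (suffix: state of))


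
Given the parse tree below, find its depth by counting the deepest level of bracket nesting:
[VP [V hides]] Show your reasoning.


Count bracket nesting levels:
'[' at pos 0: depth = 1
'[' at pos 4: depth = 2
Maximum depth reached: 2

2


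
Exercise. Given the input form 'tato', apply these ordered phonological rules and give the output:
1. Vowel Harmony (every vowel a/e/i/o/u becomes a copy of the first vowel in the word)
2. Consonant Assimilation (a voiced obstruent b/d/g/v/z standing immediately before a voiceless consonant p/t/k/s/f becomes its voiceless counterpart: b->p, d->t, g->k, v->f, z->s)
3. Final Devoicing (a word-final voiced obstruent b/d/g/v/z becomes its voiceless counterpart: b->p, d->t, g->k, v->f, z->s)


Starting form: 'tato'
Rule 1: Vowel Harmony: all vowels become 'a' (matching first vowel). 'tato' -> 'tata'
Rule 2: Consonant Assimilation: no voiced obstruent (b/d/g/v/z) stands immediately before a voiceless consonant (p/t/k/s/f). No change.
Rule 3: Final Devoicing: the word ends in the vowel 'a', not a consonant. No change.
Final form: 'tata'

tata


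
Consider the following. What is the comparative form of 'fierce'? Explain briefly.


Apply comparative formation (ends in e: add -r): 'fierce' -> 'fiercer'.

fiercer


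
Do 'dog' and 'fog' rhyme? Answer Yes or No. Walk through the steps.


Rime (stressed vowel + following sounds) of 'dog': -og = /ɒg/
Rime of 'fog': -og = /ɒg/
/ɒg/ and /ɒg/ are the same ending sound, so the words rhyme.

Yes


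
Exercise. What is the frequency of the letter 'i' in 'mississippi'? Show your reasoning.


Letter 'i' in 'mississippi': found at position(s) 2, 5, 8, 11 = 4 occurrence(s).

4


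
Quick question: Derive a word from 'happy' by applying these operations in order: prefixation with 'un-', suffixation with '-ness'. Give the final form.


Step 1: Add prefix 'un-' to 'happy' = 'unhappy'
Step 2: Add suffix '-ness' to 'unhappy' = 'unhappiness'

unhappiness


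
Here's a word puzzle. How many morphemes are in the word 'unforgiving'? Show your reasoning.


Decomposition: un- (prefix) + forgive (root) + -ing (suffix) = 3 morpheme(s)

3 morphemes


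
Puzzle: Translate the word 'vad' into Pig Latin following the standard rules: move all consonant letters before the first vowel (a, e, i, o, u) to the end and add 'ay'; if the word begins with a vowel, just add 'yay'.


'vad': move consonant cluster 'v' to end and add 'ay': 'advay'.

advay


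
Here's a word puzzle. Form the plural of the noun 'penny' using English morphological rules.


Apply rule: Change -y to -ies (consonant + y). 'penny' becomes 'pennies'.

pennies


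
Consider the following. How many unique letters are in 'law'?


Unique letters in 'law': {a, l, w} = 3 distinct letters.

3


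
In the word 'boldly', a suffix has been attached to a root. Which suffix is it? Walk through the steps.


The word 'boldly' = 'bold' (root) + '-ly' (suffix). The suffix is '-ly'.

ly


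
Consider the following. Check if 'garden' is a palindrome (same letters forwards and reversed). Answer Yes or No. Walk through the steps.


Forward: 'garden'
Reversed: 'nedrag'
They differ.

No


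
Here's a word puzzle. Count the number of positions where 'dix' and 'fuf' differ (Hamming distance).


Alignment:
Position 1: 'd' vs 'f' = DIFFER
Position 2: 'i' vs 'u' = DIFFER
Position 3: 'x' vs 'f' = DIFFER
Total differences: 3

3


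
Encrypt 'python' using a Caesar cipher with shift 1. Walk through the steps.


Shift each letter by 1: p -> q, y -> z, t -> u, h -> i, o -> p, n -> o. Result: 'qzuipo'.

qzuipo


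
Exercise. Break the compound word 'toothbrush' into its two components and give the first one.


Split 'toothbrush' into 'tooth' + 'brush'. The first part is 'tooth'.

tooth


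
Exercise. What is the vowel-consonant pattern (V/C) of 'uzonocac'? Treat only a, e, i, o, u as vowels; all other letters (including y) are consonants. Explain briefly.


Letter mapping: u = V, z = C, o = V, n = C, o = V, c = C, a = V, c = C.

VCVCVCVC


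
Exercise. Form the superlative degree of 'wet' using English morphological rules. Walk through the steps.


Apply superlative formation (double final consonant, add -est): 'wet' -> 'wettest'.

wettest


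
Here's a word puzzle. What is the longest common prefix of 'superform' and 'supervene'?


Compare from the start: 5 characters match: 'super'. Mismatch at position 6: 'f' vs 'v'.

super


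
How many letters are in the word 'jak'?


Spell out 'jak' and number each letter: j(1), a(2), k(3). Total: 3 letters.

3


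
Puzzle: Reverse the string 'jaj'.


Reverse 'jaj' character by character: 'jaj'.

jaj


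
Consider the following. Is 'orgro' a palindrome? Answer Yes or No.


Forward: 'orgro'
Reversed: 'orgro'
They are identical.

Yes


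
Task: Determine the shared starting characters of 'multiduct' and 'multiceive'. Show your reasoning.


Compare from the start: 5 characters match: 'multi'. Mismatch at position 6: 'd' vs 'c'.

multi


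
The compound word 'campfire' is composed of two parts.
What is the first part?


Split 'campfire' into 'camp' + 'fire'. The first part is 'camp'.

camp


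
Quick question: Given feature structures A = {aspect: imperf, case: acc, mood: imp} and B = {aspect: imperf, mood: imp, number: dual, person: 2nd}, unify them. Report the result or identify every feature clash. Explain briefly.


Compare features:
aspect: A=imperf vs B=imperf -> unified: imperf
case: A=acc vs B=_ -> unified: acc
mood: A=imp vs B=imp -> unified: imp
number: A=_ vs B=dual -> unified: dual
person: A=_ vs B=2nd -> unified: 2nd
No clashes found.

Unified: {aspect: imperf, case: acc, mood: imp, number: dual, person: 2nd}


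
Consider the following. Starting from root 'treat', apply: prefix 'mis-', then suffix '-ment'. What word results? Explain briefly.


Step 1: Add prefix 'mis-' to 'treat' = 'mistreat'
Step 2: Add suffix '-ment' to 'mistreat' = 'mistreatment'

mistreatment


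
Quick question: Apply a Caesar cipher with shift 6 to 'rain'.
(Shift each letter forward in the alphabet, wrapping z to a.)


Shift each letter by 6: r -> x, a -> g, i -> o, n -> t. Result: 'xgot'.

xgot


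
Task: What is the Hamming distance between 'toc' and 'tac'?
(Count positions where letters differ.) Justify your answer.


Alignment:
Position 1: 't' vs 't' = match
Position 2: 'o' vs 'a' = DIFFER
Position 3: 'c' vs 'c' = match
Total differences: 1

1


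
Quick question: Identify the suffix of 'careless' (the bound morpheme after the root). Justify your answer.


The word 'careless' = 'care' (root) + '-less' (suffix). The suffix is '-less'.

less


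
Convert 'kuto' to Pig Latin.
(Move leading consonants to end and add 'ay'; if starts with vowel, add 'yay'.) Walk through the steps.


'kuto': move consonant cluster 'k' to end and add 'ay': 'utokay'.

utokay


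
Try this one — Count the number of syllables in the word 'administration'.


Break 'administration' into syllables: ad-min-is-tra-tion -> ad | min | is | tra | tion = 5 syllables

5 syllables


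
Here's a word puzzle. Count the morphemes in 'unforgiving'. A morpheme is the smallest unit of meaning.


Decomposition: un- (prefix) + forgive (root) + -ing (suffix) = 3 morpheme(s)

3 morphemes


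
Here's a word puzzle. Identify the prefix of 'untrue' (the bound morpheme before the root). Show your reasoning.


The word 'untrue' = 'un' (prefix) + 'true' (root). The prefix is 'un'.

un


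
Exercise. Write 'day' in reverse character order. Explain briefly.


Reverse 'day' character by character: 'yad'.

yad


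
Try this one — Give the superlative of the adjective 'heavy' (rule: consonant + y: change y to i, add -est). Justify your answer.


Apply superlative formation (consonant + y: change y to i, add -est): 'heavy' -> 'heaviest'.

heaviest


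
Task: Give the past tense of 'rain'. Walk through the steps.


Apply rule: Add -ed. 'rain' becomes 'rained'.

rained


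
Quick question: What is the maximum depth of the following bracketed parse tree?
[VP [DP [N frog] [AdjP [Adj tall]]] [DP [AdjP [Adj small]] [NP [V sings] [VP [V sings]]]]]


Count bracket nesting levels:
'[' at pos 0: depth = 1
'[' at pos 4: depth = 2
'[' at pos 8: depth = 3
'[' at pos 17: depth = 3
'[' at pos 23: depth = 4
'[' at pos 36: depth = 2
'[' at pos 40: depth = 3
'[' at pos 46: depth = 4
'[' at pos 59: depth = 3
'[' at pos 63: depth = 4
'[' at pos 73: depth = 4
'[' at pos 77: depth = 5
Maximum depth reached: 5

5


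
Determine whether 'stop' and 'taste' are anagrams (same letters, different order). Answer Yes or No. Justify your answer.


Sorted letters of 'stop': 'opst'
Sorted letters of 'taste': 'aestt'
They do not match.

No


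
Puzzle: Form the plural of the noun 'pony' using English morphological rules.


Apply rule: Change -y to -ies (consonant + y). 'pony' becomes 'ponies'.

ponies


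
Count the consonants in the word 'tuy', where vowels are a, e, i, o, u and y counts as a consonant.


Consonants in 'tuy': t, y = 2 consonants.

2


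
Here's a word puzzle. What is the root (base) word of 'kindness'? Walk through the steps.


Remove suffix '-ness' from 'kindness' to get root 'kind'.

kind


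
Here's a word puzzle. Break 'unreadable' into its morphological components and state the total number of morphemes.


Step 1: Identify prefix: 'un' (meaning: not/reverse)
Step 2: Identify root: 'read'
Step 3: Identify suffix(es): 'able'
Decomposition: un- (prefix: not/reverse) + read (root) + -able (suffix: capable of)
Total morphemes: 3

3 morphemes (un- (prefix: not/reverse) + read (root) + -able (suffix: capable of))


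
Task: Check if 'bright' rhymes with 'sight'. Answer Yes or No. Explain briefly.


Rime (stressed vowel + following sounds) of 'bright': -ight = /aɪt/
Rime of 'sight': -ight = /aɪt/
/aɪt/ and /aɪt/ are the same ending sound, so the words rhyme.

Yes


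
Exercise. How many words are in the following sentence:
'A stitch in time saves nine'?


Split into words: A | stitch | in | time | saves | nine = 6 words.

6


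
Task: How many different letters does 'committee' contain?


Unique letters in 'committee': {c, e, i, m, o, t} = 6 distinct letters.

6


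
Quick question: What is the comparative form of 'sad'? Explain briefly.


Apply comparative formation (double final consonant, add -er): 'sad' -> 'sadder'.

sadder


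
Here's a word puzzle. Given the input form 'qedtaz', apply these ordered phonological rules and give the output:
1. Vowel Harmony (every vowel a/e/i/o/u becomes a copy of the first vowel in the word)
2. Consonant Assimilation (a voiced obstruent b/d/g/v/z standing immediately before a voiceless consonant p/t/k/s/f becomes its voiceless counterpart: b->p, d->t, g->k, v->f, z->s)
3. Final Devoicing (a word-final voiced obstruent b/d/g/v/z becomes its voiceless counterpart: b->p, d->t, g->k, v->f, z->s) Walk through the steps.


Starting form: 'qedtaz'
Rule 1: Vowel Harmony: all vowels become 'e' (matching first vowel). 'qedtaz' -> 'qedtez'
Rule 2: Consonant Assimilation: voiced obstruent before voiceless consonant becomes voiceless ('dt' -> 'tt'). 'qedtez' -> 'qettez'
Rule 3: Final Devoicing: word-final voiced obstruent 'z' becomes voiceless 's'. 'qettez' -> 'qettes'
Final form: 'qettes'

qettes


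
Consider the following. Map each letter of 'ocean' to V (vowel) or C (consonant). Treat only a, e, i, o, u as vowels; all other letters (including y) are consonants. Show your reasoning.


Letter mapping: o = V, c = C, e = V, a = V, n = C.

VCVVC


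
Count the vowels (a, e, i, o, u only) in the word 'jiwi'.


Vowels in 'jiwi': i, i = 2 vowels.

2


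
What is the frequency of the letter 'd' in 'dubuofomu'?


Letter 'd' in 'dubuofomu': found at position(s) 1 = 1 occurrence(s).

1


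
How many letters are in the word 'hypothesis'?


Spell out 'hypothesis' and number each letter: h(1), y(2), p(3), o(4), t(5), h(6), e(7), s(8), i(9), s(10). Total: 10 letters.

10


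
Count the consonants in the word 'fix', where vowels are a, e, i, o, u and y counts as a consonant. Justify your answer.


Consonants in 'fix': f, x = 2 consonants.

2


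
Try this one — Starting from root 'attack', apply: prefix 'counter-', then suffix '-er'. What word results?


Step 1: Add prefix 'counter-' to 'attack' = 'counterattack'
Step 2: Add suffix '-er' to 'counterattack' = 'counterattacker'

counterattacker


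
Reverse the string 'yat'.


Reverse 'yat' character by character: 'tay'.

tay


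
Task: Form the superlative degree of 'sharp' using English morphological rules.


Apply superlative formation (add -est): 'sharp' -> 'sharpest'.

sharpest


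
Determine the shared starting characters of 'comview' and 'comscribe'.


Compare from the start: 3 characters match: 'com'. Mismatch at position 4: 'v' vs 's'.

com


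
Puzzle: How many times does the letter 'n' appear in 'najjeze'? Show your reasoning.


Letter 'n' in 'najjeze': found at position(s) 1 = 1 occurrence(s).

1


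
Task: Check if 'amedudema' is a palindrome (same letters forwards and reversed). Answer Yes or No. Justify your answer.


Forward: 'amedudema'
Reversed: 'amedudema'
They are identical.

Yes


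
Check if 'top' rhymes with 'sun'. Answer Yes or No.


Rime (stressed vowel + following sounds) of 'top': -op = /ɒp/
Rime of 'sun': -un = /ʌn/
/ɒp/ and /ʌn/ are different ending sounds, so the words do not rhyme.

No


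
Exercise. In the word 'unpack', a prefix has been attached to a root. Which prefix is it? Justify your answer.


The word 'unpack' = 'un' (prefix) + 'pack' (root). The prefix is 'un'.

un


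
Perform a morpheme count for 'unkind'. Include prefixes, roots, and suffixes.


Decomposition: un- (prefix) + kind (root) = 2 morpheme(s)

2 morphemes


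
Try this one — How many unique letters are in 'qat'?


Unique letters in 'qat': {a, q, t} = 3 distinct letters.

3


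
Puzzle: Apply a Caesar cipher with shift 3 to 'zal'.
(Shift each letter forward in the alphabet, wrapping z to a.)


Shift each letter by 3: z -> c, a -> d, l -> o. Result: 'cdo'.

cdo


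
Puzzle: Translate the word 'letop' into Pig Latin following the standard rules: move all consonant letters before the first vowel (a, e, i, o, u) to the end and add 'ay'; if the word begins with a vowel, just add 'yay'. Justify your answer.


'letop': move consonant cluster 'l' to end and add 'ay': 'etoplay'.

etoplay


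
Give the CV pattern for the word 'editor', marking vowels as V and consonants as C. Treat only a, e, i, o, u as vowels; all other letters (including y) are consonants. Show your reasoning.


Letter mapping: e = V, d = C, i = V, t = C, o = V, r = C.

VCVCVC


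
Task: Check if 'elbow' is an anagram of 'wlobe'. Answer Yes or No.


Sorted letters of 'elbow': 'below'
Sorted letters of 'wlobe': 'below'
They match.

Yes


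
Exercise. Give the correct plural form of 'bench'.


Apply rule: Add -es (sibilant/fricative ending). 'bench' becomes 'benches'.

benches


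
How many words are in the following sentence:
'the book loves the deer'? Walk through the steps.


Split into words: the | book | loves | the | deer = 5 words.

5


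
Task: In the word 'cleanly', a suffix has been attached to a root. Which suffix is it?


The word 'cleanly' = 'clean' (root) + '-ly' (suffix). The suffix is '-ly'.

ly


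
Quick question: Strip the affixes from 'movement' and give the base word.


Remove suffix '-ment' from 'movement' to get root 'move'.

move


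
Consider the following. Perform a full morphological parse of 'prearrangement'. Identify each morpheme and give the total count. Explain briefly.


Step 1: Identify prefix: 'pre' (meaning: before)
Step 2: Identify root: 'arrange'
Step 3: Identify suffix(es): 'ment'
Decomposition: pre- (prefix: before) + arrange (root) + -ment (suffix: action/result)
Total morphemes: 3

3 morphemes (pre- (prefix: before) + arrange (root) + -ment (suffix: action/result))


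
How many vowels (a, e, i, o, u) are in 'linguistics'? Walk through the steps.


Vowels in 'linguistics': i, u, i, i = 4 vowels.

4


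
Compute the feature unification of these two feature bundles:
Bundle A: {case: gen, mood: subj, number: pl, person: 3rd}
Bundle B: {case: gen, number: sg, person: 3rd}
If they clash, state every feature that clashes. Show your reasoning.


Compare features:
case: A=gen vs B=gen -> unified: gen
mood: A=subj vs B=_ -> unified: subj
number: A=pl vs B=sg -> CLASH
person: A=3rd vs B=3rd -> unified: 3rd
Clash detected on feature 'number' (pl vs sg); unification fails.

CLASH on 'number' (pl vs sg)


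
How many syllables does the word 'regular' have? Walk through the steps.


Break 'regular' into syllables: reg-u-lar -> reg | u | lar = 3 syllables

3 syllables


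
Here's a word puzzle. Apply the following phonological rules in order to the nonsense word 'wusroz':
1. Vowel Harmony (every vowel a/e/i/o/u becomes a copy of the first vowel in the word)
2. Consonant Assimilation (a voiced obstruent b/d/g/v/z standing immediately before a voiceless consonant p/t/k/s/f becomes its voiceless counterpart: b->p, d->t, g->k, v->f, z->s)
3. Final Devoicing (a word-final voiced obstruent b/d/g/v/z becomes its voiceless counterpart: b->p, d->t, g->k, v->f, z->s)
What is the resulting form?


Starting form: 'wusroz'
Rule 1: Vowel Harmony: all vowels become 'u' (matching first vowel). 'wusroz' -> 'wusruz'
Rule 2: Consonant Assimilation: no voiced obstruent (b/d/g/v/z) stands immediately before a voiceless consonant (p/t/k/s/f). No change.
Rule 3: Final Devoicing: word-final voiced obstruent 'z' becomes voiceless 's'. 'wusruz' -> 'wusrus'
Final form: 'wusrus'

wusrus


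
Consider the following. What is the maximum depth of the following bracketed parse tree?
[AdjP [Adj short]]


Count bracket nesting levels:
'[' at pos 0: depth = 1
'[' at pos 6: depth = 2
Maximum depth reached: 2

2


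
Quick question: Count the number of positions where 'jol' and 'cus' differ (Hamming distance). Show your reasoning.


Alignment:
Position 1: 'j' vs 'c' = DIFFER
Position 2: 'o' vs 'u' = DIFFER
Position 3: 'l' vs 's' = DIFFER
Total differences: 3

3


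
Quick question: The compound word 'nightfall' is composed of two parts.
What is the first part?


Split 'nightfall' into 'night' + 'fall'. The first part is 'night'.

night


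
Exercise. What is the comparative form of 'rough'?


Apply comparative formation (add -er): 'rough' -> 'rougher'.

rougher


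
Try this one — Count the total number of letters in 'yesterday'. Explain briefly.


Spell out 'yesterday' and number each letter: y(1), e(2), s(3), t(4), e(5), r(6), d(7), a(8), y(9). Total: 9 letters.

9


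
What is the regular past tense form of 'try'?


Apply rule: Change -y to -ied. 'try' becomes 'tried'.

tried


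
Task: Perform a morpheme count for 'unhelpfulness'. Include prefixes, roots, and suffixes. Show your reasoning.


Decomposition: un- (prefix) + help (root) + -ful (suffix) + -ness (suffix) = 4 morpheme(s)

4 morphemes
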